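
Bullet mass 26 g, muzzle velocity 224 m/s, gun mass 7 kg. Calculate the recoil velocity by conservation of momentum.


v_recoil = m_p * v_p / m_gun = 0.026 * 224 / 7 = 0.832 m/s

0.832 m/s


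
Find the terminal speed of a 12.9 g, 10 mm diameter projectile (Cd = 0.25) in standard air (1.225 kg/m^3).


A = pi*(d/2)^2 = pi*(10/2000)^2 = 7.85398e-05 m^2
vt = sqrt(2mg/(Cd*rho*A)) = sqrt(2*0.0129*9.81/(0.25 * 1.225 * 7.85398e-05)) = 102.6 m/s

102.6 m/s


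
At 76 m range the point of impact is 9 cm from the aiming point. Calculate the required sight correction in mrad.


1 mrad subtends 1 cm per 10 m of range, so adj = error_cm / (dist_m / 10) = 9 / (76/10) = 1.184 mrad

1.184 mrad


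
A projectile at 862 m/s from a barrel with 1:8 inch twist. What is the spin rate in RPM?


twist_m = 8*0.0254 = 0.2032 m
spin = v/twist = 862/0.2032 = 4242.126 rev/s
RPM = spin*60 = 4242.126*60 ≈ 254528 RPM

254528 RPM


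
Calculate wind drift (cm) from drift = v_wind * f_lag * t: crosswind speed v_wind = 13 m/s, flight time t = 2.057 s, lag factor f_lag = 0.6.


drift = v_wind * lag * t = 13 * 0.6 * 2.057 = 16.0446 m ≈ 1604 cm

1604 cm


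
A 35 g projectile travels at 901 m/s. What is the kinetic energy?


E = 0.5*m*v^2 = 0.5*0.035*901^2 = 14207 J

14207 J


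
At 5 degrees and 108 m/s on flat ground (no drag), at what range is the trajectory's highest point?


R = v0^2*sin(2*theta)/g = 108^2*sin(2*5°)/9.81 = 206.466 m
apex_dist = R/2 = 206.466/2 = 103.2 m

103.2 m


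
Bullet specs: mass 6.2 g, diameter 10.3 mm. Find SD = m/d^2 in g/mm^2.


SD = m/d^2 = 6.2/10.3^2 = 0.05844 g/mm^2

0.05844 g/mm^2


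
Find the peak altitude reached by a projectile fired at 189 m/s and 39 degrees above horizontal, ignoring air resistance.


H = (v0*sin(theta))^2 / (2g) = (189*sin(39°))^2 / (2*9.81) = 721.1 m

721.1 m


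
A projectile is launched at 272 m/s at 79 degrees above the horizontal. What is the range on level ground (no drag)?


R = v0^2 * sin(2*theta) / g = 272^2 * sin(2*79°) / 9.81 = 2825 m

2825 m


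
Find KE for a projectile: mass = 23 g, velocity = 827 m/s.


E = 0.5*m*v^2 = 0.5*0.023*827^2 = 7865 J

7865 J


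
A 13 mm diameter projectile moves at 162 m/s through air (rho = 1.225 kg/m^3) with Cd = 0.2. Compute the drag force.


A = pi*(d/2)^2 = pi*(13/2000)^2 = 1.32732e-04 m^2
Fd = 0.5*Cd*rho*A*v^2 = 0.5*0.2*1.225*1.32732e-04*162^2 = 0.4267 N

0.4267 N


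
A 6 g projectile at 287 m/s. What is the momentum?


p = m*v = 0.006*287 = 1.722 kg·m/s

1.722 kg·m/s


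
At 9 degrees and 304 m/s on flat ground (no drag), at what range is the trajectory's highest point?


R = v0^2*sin(2*theta)/g = 304^2*sin(2*9°)/9.81 = 2911.12 m
apex_dist = R/2 = 2911.12/2 = 1456 m

1456 m


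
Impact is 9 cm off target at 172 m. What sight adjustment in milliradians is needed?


1 mrad subtends 1 cm per 10 m of range, so adj = error_cm / (dist_m / 10) = 9 / (172/10) = 0.5233 mrad

0.5233 mrad


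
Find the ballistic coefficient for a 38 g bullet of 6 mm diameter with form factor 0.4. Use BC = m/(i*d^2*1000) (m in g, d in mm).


BC = m/(i*d^2*1000) = 38/(0.4 * 6^2 * 1000) = 0.002639

0.002639


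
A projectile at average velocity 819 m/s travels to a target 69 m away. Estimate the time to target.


t = d/v = 69/819 = 0.08425 s

0.08425 s


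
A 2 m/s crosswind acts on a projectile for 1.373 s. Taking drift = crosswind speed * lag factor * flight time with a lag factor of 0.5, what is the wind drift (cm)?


drift = v_wind * lag * t = 2 * 0.5 * 1.373 = 1.373 m ≈ 137.3 cm

137.3 cm


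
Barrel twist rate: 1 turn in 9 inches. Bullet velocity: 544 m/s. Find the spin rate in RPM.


twist_m = 9*0.0254 = 0.2286 m
spin = v/twist = 544/0.2286 = 2379.703 rev/s
RPM = spin*60 = 2379.703*60 ≈ 142782 RPM

142782 RPM


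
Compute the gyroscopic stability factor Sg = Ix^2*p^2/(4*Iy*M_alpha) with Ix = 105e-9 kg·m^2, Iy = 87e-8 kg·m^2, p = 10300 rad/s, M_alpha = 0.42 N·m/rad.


Sg = Ix^2 * p^2 / (4 * Iy * M_alpha) = (105e-9)^2 * 10300^2 / (4 * 87e-8 * 0.42) = 0.8002

0.8002


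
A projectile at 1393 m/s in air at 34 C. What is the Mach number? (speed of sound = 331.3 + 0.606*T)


a = 331.3 + 0.606*(34) = 351.904 m/s
M = v/a = 1393/351.904 = 3.958

3.958


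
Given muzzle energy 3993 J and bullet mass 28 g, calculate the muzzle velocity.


v = sqrt(2*E/m) = sqrt(2*3993/0.028) = 534.1 m/s

534.1 m/s


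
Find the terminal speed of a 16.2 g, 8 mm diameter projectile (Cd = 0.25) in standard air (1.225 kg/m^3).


A = pi*(d/2)^2 = pi*(8/2000)^2 = 5.02655e-05 m^2
vt = sqrt(2mg/(Cd*rho*A)) = sqrt(2*0.0162*9.81/(0.25 * 1.225 * 5.02655e-05)) = 143.7 m/s

143.7 m/s


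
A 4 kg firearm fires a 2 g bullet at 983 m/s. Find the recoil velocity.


v_recoil = m_p * v_p / m_gun = 0.002 * 983 / 4 = 0.4915 m/s

0.4915 m/s


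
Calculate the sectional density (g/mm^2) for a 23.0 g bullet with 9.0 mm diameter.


SD = m/d^2 = 23.0/9.0^2 = 0.284 g/mm^2

0.284 g/mm^2


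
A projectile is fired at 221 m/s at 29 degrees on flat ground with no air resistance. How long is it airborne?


T = 2*v0*sin(theta)/g = 2*221*sin(29°)/9.81 = 21.84 s

21.84 s


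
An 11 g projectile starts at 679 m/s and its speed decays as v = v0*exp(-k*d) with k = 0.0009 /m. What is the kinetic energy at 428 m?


v = v0*exp(-k*d) = 679*exp(-0.0009*428) = 461.934 m/s
E = 0.5*m*v^2 = 0.5*0.011*461.934^2 = 1174 J

1174 J


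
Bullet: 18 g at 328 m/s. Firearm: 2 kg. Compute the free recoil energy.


v_r = m_p*v_p/m_gun = 0.018*328/2 = 2.952 m/s, E_r = 0.5*m_gun*v_r^2 = 0.5*2*2.952^2 = 8.714 J

8.714 J


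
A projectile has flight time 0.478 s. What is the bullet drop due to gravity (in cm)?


drop = 0.5*g*t^2 = 0.5*9.81*0.478^2 = 1.12071 m ≈ 112.1 cm

112.1 cm


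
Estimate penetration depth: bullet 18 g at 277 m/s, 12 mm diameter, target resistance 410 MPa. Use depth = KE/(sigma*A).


A = pi*(d/2)^2 = pi*(12/2)^2 = 113.097 mm^2
E = 0.5*m*v^2 = 0.5*0.018*277^2 = 690.561 J
depth = E/(sigma*A) = 690.561 J / (410 MPa * 113.097 mm^2) = 690.561/(410 * 113.097) m = 0.0148924 m ≈ 14.89 mm

14.89 mm


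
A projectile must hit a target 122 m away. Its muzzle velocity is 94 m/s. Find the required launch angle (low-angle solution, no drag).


sin(2*theta) = R*g/v0^2 = 122*9.81/94^2 = 0.135448, theta = arcsin(0.135448)/2 = 3.892°

3.892 degrees


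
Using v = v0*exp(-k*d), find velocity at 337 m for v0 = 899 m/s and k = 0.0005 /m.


v = v0*exp(-k*d) = 899*exp(-0.0005*337) = 759.6 m/s

759.6 m/s


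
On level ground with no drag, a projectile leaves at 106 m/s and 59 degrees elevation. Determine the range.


R = v0^2 * sin(2*theta) / g = 106^2 * sin(2*59°) / 9.81 = 1011 m

1011 m


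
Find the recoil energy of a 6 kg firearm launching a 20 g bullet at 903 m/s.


v_r = m_p*v_p/m_gun = 0.02*903/6 = 3.01 m/s, E_r = 0.5*m_gun*v_r^2 = 0.5*6*3.01^2 = 27.18 J

27.18 J


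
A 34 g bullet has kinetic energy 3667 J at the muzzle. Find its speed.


v = sqrt(2*E/m) = sqrt(2*3667/0.034) = 464.4 m/s

464.4 m/s


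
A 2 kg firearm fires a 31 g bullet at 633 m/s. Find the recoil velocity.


v_recoil = m_p * v_p / m_gun = 0.031 * 633 / 2 = 9.812 m/s

9.812 m/s


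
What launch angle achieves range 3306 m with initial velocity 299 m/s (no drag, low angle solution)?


sin(2*theta) = R*g/v0^2 = 3306*9.81/299^2 = 0.362768, theta = arcsin(0.362768)/2 = 10.64°

10.64 degrees


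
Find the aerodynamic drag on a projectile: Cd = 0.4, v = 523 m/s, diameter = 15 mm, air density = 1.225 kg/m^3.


A = pi*(d/2)^2 = pi*(15/2000)^2 = 1.76715e-04 m^2
Fd = 0.5*Cd*rho*A*v^2 = 0.5*0.4*1.225*1.76715e-04*523^2 = 11.84 N

11.84 N


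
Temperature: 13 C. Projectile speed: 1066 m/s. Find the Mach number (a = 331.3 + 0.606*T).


a = 331.3 + 0.606*(13) = 339.178 m/s
M = v/a = 1066/339.178 = 3.143

3.143


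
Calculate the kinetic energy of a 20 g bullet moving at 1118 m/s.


E = 0.5*m*v^2 = 0.5*0.02*1118^2 = 12499 J

12499 J


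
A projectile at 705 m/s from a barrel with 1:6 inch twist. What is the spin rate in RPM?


twist_m = 6*0.0254 = 0.1524 m
spin = v/twist = 705/0.1524 = 4625.984 rev/s
RPM = spin*60 = 4625.984*60 ≈ 277559 RPM

277559 RPM


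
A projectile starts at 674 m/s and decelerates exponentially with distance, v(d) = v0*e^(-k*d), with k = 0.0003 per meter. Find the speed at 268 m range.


v = v0*exp(-k*d) = 674*exp(-0.0003*268) = 621.9 m/s

621.9 m/s


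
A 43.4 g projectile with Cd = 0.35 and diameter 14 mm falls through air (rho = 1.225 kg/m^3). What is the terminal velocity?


A = pi*(d/2)^2 = pi*(14/2000)^2 = 1.53938e-04 m^2
vt = sqrt(2mg/(Cd*rho*A)) = sqrt(2*0.0434*9.81/(0.35 * 1.225 * 1.53938e-04)) = 113.6 m/s

113.6 m/s


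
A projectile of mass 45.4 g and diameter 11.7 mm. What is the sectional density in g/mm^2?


SD = m/d^2 = 45.4/11.7^2 = 0.3317 g/mm^2

0.3317 g/mm^2


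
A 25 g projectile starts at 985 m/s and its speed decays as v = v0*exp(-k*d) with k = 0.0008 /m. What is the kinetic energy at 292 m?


v = v0*exp(-k*d) = 985*exp(-0.0008*292) = 779.803 m/s
E = 0.5*m*v^2 = 0.5*0.025*779.803^2 = 7601 J

7601 J


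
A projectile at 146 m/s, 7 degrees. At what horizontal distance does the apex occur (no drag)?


R = v0^2*sin(2*theta)/g = 146^2*sin(2*7°)/9.81 = 525.668 m
apex_dist = R/2 = 525.668/2 = 262.8 m

262.8 m


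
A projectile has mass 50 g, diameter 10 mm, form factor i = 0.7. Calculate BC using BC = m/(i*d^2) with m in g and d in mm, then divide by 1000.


BC = m/(i*d^2*1000) = 50/(0.7 * 10^2 * 1000) = 0.0007143

0.0007143


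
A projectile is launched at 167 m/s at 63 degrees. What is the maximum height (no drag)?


H = (v0*sin(theta))^2 / (2g) = (167*sin(63°))^2 / (2*9.81) = 1128 m

1128 m


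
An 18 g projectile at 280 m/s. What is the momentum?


p = m*v = 0.018*280 = 5.04 kg·m/s

5.04 kg·m/s


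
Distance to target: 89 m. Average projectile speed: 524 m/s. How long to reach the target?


t = d/v = 89/524 = 0.1698 s

0.1698 s


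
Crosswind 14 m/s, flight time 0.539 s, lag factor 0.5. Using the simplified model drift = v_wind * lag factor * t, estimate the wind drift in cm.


drift = v_wind * lag * t = 14 * 0.5 * 0.539 = 3.773 m ≈ 377.3 cm

377.3 cm


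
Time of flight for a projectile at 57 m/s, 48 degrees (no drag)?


T = 2*v0*sin(theta)/g = 2*57*sin(48°)/9.81 = 8.636 s

8.636 s


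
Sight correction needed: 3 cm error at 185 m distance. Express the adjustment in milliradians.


1 mrad subtends 1 cm per 10 m of range, so adj = error_cm / (dist_m / 10) = 3 / (185/10) = 0.1622 mrad

0.1622 mrad


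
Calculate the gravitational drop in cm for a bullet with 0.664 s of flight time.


drop = 0.5*g*t^2 = 0.5*9.81*0.664^2 = 2.16259 m ≈ 216.3 cm

216.3 cm


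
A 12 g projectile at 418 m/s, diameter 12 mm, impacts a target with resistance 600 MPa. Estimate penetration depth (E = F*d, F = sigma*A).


A = pi*(d/2)^2 = pi*(12/2)^2 = 113.097 mm^2
E = 0.5*m*v^2 = 0.5*0.012*418^2 = 1048.34 J
depth = E/(sigma*A) = 1048.34 J / (600 MPa * 113.097 mm^2) = 1048.34/(600 * 113.097) m = 0.015449 m ≈ 15.45 mm

15.45 mm


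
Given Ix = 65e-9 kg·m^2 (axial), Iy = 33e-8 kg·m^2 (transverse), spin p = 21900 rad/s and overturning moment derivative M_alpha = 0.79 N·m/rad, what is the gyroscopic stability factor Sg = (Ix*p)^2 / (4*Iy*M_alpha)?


Sg = Ix^2 * p^2 / (4 * Iy * M_alpha) = (65e-9)^2 * 21900^2 / (4 * 33e-8 * 0.79) = 1.943

1.943


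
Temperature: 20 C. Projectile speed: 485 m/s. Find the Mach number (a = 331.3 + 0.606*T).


a = 331.3 + 0.606*(20) = 343.42 m/s
M = v/a = 485/343.42 = 1.412

1.412


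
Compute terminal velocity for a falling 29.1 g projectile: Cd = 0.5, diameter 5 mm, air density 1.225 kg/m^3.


A = pi*(d/2)^2 = pi*(5/2000)^2 = 1.96350e-05 m^2
vt = sqrt(2mg/(Cd*rho*A)) = sqrt(2*0.0291*9.81/(0.5 * 1.225 * 1.96350e-05)) = 217.9 m/s

217.9 m/s


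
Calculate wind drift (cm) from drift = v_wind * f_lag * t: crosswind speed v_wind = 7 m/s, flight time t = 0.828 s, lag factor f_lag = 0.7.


drift = v_wind * lag * t = 7 * 0.7 * 0.828 = 4.0572 m ≈ 405.7 cm

405.7 cm


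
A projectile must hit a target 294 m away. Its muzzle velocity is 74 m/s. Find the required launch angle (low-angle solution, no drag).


sin(2*theta) = R*g/v0^2 = 294*9.81/74^2 = 0.526687, theta = arcsin(0.526687)/2 = 15.89°

15.89 degrees


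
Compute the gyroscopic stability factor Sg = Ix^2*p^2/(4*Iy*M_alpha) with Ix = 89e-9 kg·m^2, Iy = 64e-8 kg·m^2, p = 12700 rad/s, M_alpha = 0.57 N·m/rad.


Sg = Ix^2 * p^2 / (4 * Iy * M_alpha) = (89e-9)^2 * 12700^2 / (4 * 64e-8 * 0.57) = 0.8755

0.8755


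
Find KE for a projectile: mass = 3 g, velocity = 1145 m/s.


E = 0.5*m*v^2 = 0.5*0.003*1145^2 = 1967 J

1967 J


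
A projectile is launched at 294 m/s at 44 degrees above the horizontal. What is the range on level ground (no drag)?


R = v0^2 * sin(2*theta) / g = 294^2 * sin(2*44°) / 9.81 = 8806 m

8806 m


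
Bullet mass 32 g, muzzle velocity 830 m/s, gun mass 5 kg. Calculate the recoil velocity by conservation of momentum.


v_recoil = m_p * v_p / m_gun = 0.032 * 830 / 5 = 5.312 m/s

5.312 m/s


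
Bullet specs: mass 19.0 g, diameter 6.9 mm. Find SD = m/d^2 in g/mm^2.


SD = m/d^2 = 19.0/6.9^2 = 0.3991 g/mm^2

0.3991 g/mm^2


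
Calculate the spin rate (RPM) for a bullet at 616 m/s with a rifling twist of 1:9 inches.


twist_m = 9*0.0254 = 0.2286 m
spin = v/twist = 616/0.2286 = 2694.663 rev/s
RPM = spin*60 = 2694.663*60 ≈ 161680 RPM

161680 RPM


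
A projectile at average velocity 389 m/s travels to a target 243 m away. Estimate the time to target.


t = d/v = 243/389 = 0.6247 s

0.6247 s


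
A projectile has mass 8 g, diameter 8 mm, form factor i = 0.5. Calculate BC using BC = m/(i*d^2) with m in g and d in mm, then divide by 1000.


BC = m/(i*d^2*1000) = 8/(0.5 * 8^2 * 1000) = 0.00025

0.00025


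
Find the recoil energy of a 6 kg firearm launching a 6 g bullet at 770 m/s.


v_r = m_p*v_p/m_gun = 0.006*770/6 = 0.77 m/s, E_r = 0.5*m_gun*v_r^2 = 0.5*6*0.77^2 = 1.779 J

1.779 J


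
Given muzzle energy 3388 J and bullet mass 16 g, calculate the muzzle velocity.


v = sqrt(2*E/m) = sqrt(2*3388/0.016) = 650.8 m/s

650.8 m/s


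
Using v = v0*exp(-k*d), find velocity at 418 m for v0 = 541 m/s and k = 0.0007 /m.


v = v0*exp(-k*d) = 541*exp(-0.0007*418) = 403.8 m/s

403.8 m/s


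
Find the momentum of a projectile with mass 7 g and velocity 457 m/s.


p = m*v = 0.007*457 = 3.199 kg·m/s

3.199 kg·m/s


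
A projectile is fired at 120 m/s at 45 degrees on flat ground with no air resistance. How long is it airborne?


T = 2*v0*sin(theta)/g = 2*120*sin(45°)/9.81 = 17.3 s

17.3 s


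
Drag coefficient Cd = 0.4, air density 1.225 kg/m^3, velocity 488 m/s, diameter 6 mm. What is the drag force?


A = pi*(d/2)^2 = pi*(6/2000)^2 = 2.82743e-05 m^2
Fd = 0.5*Cd*rho*A*v^2 = 0.5*0.4*1.225*2.82743e-05*488^2 = 1.65 N

1.65 N


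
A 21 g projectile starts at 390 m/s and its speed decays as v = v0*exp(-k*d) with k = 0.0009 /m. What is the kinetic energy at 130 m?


v = v0*exp(-k*d) = 390*exp(-0.0009*130) = 346.938 m/s
E = 0.5*m*v^2 = 0.5*0.021*346.938^2 = 1264 J

1264 J


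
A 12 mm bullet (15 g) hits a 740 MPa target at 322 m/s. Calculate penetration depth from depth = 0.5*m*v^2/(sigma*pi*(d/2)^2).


A = pi*(d/2)^2 = pi*(12/2)^2 = 113.097 mm^2
E = 0.5*m*v^2 = 0.5*0.015*322^2 = 777.63 J
depth = E/(sigma*A) = 777.63 J / (740 MPa * 113.097 mm^2) = 777.63/(740 * 113.097) m = 0.00929157 m ≈ 9.292 mm

9.292 mm


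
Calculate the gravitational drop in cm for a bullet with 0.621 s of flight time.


drop = 0.5*g*t^2 = 0.5*9.81*0.621^2 = 1.89157 m ≈ 189.2 cm

189.2 cm


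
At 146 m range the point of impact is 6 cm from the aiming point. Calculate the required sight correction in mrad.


1 mrad subtends 1 cm per 10 m of range, so adj = error_cm / (dist_m / 10) = 6 / (146/10) = 0.411 mrad

0.411 mrad


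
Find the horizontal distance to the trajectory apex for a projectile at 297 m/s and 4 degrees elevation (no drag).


R = v0^2*sin(2*theta)/g = 297^2*sin(2*4°)/9.81 = 1251.41 m
apex_dist = R/2 = 1251.41/2 = 625.7 m

625.7 m


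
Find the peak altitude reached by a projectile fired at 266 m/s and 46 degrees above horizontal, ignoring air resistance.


H = (v0*sin(theta))^2 / (2g) = (266*sin(46°))^2 / (2*9.81) = 1866 m

1866 m


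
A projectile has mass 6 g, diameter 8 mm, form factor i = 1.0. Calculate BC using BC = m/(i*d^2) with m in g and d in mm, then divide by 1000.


BC = m/(i*d^2*1000) = 6/(1.0 * 8^2 * 1000) = 9.375e-05

9.375e-05


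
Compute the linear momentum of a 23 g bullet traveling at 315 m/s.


p = m*v = 0.023*315 = 7.245 kg·m/s

7.245 kg·m/s


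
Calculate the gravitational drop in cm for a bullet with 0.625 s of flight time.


drop = 0.5*g*t^2 = 0.5*9.81*0.625^2 = 1.91602 m ≈ 191.6 cm

191.6 cm


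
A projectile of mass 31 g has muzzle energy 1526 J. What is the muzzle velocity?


v = sqrt(2*E/m) = sqrt(2*1526/0.031) = 313.8 m/s

313.8 m/s


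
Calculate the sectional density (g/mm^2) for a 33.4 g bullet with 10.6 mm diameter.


SD = m/d^2 = 33.4/10.6^2 = 0.2973 g/mm^2

0.2973 g/mm^2


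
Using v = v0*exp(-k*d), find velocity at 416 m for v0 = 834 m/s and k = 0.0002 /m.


v = v0*exp(-k*d) = 834*exp(-0.0002*416) = 767.4 m/s

767.4 m/s


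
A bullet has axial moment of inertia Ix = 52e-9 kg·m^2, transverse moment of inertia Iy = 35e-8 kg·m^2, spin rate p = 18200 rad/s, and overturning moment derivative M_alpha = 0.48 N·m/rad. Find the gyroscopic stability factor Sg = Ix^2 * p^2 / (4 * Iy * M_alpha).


Sg = Ix^2 * p^2 / (4 * Iy * M_alpha) = (52e-9)^2 * 18200^2 / (4 * 35e-8 * 0.48) = 1.333

1.333


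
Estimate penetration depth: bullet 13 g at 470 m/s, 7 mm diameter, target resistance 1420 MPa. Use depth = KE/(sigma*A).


A = pi*(d/2)^2 = pi*(7/2)^2 = 38.4845 mm^2
E = 0.5*m*v^2 = 0.5*0.013*470^2 = 1435.85 J
depth = E/(sigma*A) = 1435.85 J / (1420 MPa * 38.4845 mm^2) = 1435.85/(1420 * 38.4845) m = 0.0262745 m ≈ 26.27 mm

26.27 mm


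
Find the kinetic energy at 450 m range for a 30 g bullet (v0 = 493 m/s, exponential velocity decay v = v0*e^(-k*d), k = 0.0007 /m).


v = v0*exp(-k*d) = 493*exp(-0.0007*450) = 359.786 m/s
E = 0.5*m*v^2 = 0.5*0.03*359.786^2 = 1942 J

1942 J


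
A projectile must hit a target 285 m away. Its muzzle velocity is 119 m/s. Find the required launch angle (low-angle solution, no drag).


sin(2*theta) = R*g/v0^2 = 285*9.81/119^2 = 0.197433, theta = arcsin(0.197433)/2 = 5.693°

5.693 degrees


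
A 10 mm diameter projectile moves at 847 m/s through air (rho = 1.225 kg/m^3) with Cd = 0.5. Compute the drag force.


A = pi*(d/2)^2 = pi*(10/2000)^2 = 7.85398e-05 m^2
Fd = 0.5*Cd*rho*A*v^2 = 0.5*0.5*1.225*7.85398e-05*847^2 = 17.26 N

17.26 N


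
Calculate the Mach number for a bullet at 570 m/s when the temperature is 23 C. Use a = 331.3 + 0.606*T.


a = 331.3 + 0.606*(23) = 345.238 m/s
M = v/a = 570/345.238 = 1.651

1.651


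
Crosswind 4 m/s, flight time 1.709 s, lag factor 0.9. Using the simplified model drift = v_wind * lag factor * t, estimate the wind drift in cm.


drift = v_wind * lag * t = 4 * 0.9 * 1.709 = 6.1524 m ≈ 615.2 cm

615.2 cm


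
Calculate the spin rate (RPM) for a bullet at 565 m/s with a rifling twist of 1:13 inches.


twist_m = 13*0.0254 = 0.3302 m
spin = v/twist = 565/0.3302 = 1711.084 rev/s
RPM = spin*60 = 1711.084*60 ≈ 102665 RPM

102665 RPM


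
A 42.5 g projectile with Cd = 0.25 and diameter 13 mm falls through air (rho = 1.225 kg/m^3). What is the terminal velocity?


A = pi*(d/2)^2 = pi*(13/2000)^2 = 1.32732e-04 m^2
vt = sqrt(2mg/(Cd*rho*A)) = sqrt(2*0.0425*9.81/(0.25 * 1.225 * 1.32732e-04)) = 143.2 m/s

143.2 m/s


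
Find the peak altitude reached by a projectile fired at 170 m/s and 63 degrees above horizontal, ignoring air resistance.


H = (v0*sin(theta))^2 / (2g) = (170*sin(63°))^2 / (2*9.81) = 1169 m

1169 m


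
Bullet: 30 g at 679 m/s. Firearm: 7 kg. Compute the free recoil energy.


v_r = m_p*v_p/m_gun = 0.03*679/7 = 2.91 m/s, E_r = 0.5*m_gun*v_r^2 = 0.5*7*2.91^2 = 29.64 J

29.64 J


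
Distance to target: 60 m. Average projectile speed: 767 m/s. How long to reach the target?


t = d/v = 60/767 = 0.07823 s

0.07823 s


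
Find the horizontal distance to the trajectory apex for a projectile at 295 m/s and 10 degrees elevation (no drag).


R = v0^2*sin(2*theta)/g = 295^2*sin(2*10°)/9.81 = 3034.08 m
apex_dist = R/2 = 3034.08/2 = 1517 m

1517 m


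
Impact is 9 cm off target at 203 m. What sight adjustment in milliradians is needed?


1 mrad subtends 1 cm per 10 m of range, so adj = error_cm / (dist_m / 10) = 9 / (203/10) = 0.4433 mrad

0.4433 mrad


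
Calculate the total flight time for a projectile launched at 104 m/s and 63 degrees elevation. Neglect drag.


T = 2*v0*sin(theta)/g = 2*104*sin(63°)/9.81 = 18.89 s

18.89 s


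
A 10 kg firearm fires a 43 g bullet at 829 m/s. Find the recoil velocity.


v_recoil = m_p * v_p / m_gun = 0.043 * 829 / 10 = 3.565 m/s

3.565 m/s


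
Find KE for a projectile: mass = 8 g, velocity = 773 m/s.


E = 0.5*m*v^2 = 0.5*0.008*773^2 = 2390 J

2390 J


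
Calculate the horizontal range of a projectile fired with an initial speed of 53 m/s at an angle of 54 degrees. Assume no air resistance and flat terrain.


R = v0^2 * sin(2*theta) / g = 53^2 * sin(2*54°) / 9.81 = 272.3 m

272.3 m


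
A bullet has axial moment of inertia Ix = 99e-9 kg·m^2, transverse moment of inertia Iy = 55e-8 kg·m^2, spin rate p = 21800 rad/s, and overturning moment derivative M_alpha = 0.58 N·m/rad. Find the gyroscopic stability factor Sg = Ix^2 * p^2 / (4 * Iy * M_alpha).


Sg = Ix^2 * p^2 / (4 * Iy * M_alpha) = (99e-9)^2 * 21800^2 / (4 * 55e-8 * 0.58) = 3.65

3.65


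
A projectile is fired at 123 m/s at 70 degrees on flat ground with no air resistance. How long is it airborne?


T = 2*v0*sin(theta)/g = 2*123*sin(70°)/9.81 = 23.56 s

23.56 s


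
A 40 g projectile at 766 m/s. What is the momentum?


p = m*v = 0.04*766 = 30.64 kg·m/s

30.64 kg·m/s


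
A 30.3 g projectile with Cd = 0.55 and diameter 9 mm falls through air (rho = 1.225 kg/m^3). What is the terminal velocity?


A = pi*(d/2)^2 = pi*(9/2000)^2 = 6.36173e-05 m^2
vt = sqrt(2mg/(Cd*rho*A)) = sqrt(2*0.0303*9.81/(0.55 * 1.225 * 6.36173e-05)) = 117.8 m/s

117.8 m/s


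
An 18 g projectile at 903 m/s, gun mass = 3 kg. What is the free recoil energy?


v_r = m_p*v_p/m_gun = 0.018*903/3 = 5.418 m/s, E_r = 0.5*m_gun*v_r^2 = 0.5*3*5.418^2 = 44.03 J

44.03 J


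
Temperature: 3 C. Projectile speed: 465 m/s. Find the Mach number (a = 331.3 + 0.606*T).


a = 331.3 + 0.606*(3) = 333.118 m/s
M = v/a = 465/333.118 = 1.396

1.396


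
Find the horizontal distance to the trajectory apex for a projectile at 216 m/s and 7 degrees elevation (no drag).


R = v0^2*sin(2*theta)/g = 216^2*sin(2*7°)/9.81 = 1150.57 m
apex_dist = R/2 = 1150.57/2 = 575.3 m

575.3 m


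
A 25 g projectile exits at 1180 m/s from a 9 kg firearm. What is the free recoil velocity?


v_recoil = m_p * v_p / m_gun = 0.025 * 1180 / 9 = 3.278 m/s

3.278 m/s


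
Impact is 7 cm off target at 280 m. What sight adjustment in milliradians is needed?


1 mrad subtends 1 cm per 10 m of range, so adj = error_cm / (dist_m / 10) = 7 / (280/10) = 0.25 mrad

0.25 mrad


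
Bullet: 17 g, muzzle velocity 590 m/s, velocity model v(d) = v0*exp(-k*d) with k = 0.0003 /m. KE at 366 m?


v = v0*exp(-k*d) = 590*exp(-0.0003*366) = 528.648 m/s
E = 0.5*m*v^2 = 0.5*0.017*528.648^2 = 2375 J

2375 J


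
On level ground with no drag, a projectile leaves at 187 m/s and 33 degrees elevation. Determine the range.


R = v0^2 * sin(2*theta) / g = 187^2 * sin(2*33°) / 9.81 = 3256 m

3256 m


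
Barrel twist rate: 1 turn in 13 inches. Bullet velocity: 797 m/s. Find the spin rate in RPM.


twist_m = 13*0.0254 = 0.3302 m
spin = v/twist = 797/0.3302 = 2413.689 rev/s
RPM = spin*60 = 2413.689*60 ≈ 144821 RPM

144821 RPM


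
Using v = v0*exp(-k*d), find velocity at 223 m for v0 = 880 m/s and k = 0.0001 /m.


v = v0*exp(-k*d) = 880*exp(-0.0001*223) = 860.6 m/s

860.6 m/s


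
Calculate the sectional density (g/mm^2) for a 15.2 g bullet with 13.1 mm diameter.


SD = m/d^2 = 15.2/13.1^2 = 0.08857 g/mm^2

0.08857 g/mm^2


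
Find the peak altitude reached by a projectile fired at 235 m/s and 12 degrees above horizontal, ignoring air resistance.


H = (v0*sin(theta))^2 / (2g) = (235*sin(12°))^2 / (2*9.81) = 121.7 m

121.7 m


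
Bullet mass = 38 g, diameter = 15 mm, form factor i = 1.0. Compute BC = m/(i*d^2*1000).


BC = m/(i*d^2*1000) = 38/(1.0 * 15^2 * 1000) = 0.0001689

0.0001689


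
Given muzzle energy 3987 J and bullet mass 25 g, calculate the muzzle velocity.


v = sqrt(2*E/m) = sqrt(2*3987/0.025) = 564.8 m/s

564.8 m/s


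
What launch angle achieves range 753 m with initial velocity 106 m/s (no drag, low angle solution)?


sin(2*theta) = R*g/v0^2 = 753*9.81/106^2 = 0.657434, theta = arcsin(0.657434)/2 = 20.55°

20.55 degrees


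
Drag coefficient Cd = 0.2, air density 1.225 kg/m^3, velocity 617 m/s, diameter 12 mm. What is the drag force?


A = pi*(d/2)^2 = pi*(12/2000)^2 = 1.13097e-04 m^2
Fd = 0.5*Cd*rho*A*v^2 = 0.5*0.2*1.225*1.13097e-04*617^2 = 5.274 N

5.274 N


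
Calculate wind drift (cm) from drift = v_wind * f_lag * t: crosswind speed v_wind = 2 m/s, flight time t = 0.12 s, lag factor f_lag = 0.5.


drift = v_wind * lag * t = 2 * 0.5 * 0.12 = 0.12 m ≈ 12 cm

12 cm


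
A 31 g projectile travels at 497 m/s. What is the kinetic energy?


E = 0.5*m*v^2 = 0.5*0.031*497^2 = 3829 J

3829 J


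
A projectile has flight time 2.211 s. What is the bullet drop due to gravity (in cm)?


drop = 0.5*g*t^2 = 0.5*9.81*2.211^2 = 23.9782 m ≈ 2398 cm

2398 cm


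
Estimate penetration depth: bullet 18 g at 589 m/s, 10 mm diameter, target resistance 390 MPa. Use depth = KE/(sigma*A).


A = pi*(d/2)^2 = pi*(10/2)^2 = 78.5398 mm^2
E = 0.5*m*v^2 = 0.5*0.018*589^2 = 3122.29 J
depth = E/(sigma*A) = 3122.29 J / (390 MPa * 78.5398 mm^2) = 3122.29/(390 * 78.5398) m = 0.101934 m ≈ 101.9 mm

101.9 mm


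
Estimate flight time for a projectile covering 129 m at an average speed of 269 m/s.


t = d/v = 129/269 = 0.4796 s

0.4796 s


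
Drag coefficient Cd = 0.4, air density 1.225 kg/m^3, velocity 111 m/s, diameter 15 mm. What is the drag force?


A = pi*(d/2)^2 = pi*(15/2000)^2 = 1.76715e-04 m^2
Fd = 0.5*Cd*rho*A*v^2 = 0.5*0.4*1.225*1.76715e-04*111^2 = 0.5334 N

0.5334 N


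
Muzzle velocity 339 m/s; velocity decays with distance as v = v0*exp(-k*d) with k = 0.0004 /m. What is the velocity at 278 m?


v = v0*exp(-k*d) = 339*exp(-0.0004*278) = 303.3 m/s

303.3 m/s


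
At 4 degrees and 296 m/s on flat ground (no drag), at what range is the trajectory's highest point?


R = v0^2*sin(2*theta)/g = 296^2*sin(2*4°)/9.81 = 1243 m
apex_dist = R/2 = 1243/2 = 621.5 m

621.5 m


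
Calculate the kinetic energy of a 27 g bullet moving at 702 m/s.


E = 0.5*m*v^2 = 0.5*0.027*702^2 = 6653 J

6653 J


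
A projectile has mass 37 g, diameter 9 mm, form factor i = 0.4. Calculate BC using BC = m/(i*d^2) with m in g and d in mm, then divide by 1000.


BC = m/(i*d^2*1000) = 37/(0.4 * 9^2 * 1000) = 0.001142

0.001142


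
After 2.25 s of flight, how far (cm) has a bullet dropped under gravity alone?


drop = 0.5*g*t^2 = 0.5*9.81*2.25^2 = 24.8316 m ≈ 2483 cm

2483 cm


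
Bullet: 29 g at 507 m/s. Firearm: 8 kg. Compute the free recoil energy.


v_r = m_p*v_p/m_gun = 0.029*507/8 = 1.83788 m/s, E_r = 0.5*m_gun*v_r^2 = 0.5*8*1.83788^2 = 13.51 J

13.51 J


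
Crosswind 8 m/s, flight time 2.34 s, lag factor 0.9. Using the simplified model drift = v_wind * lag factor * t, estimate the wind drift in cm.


drift = v_wind * lag * t = 8 * 0.9 * 2.34 = 16.848 m ≈ 1685 cm

1685 cm


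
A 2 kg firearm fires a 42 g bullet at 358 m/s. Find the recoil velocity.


v_recoil = m_p * v_p / m_gun = 0.042 * 358 / 2 = 7.518 m/s

7.518 m/s


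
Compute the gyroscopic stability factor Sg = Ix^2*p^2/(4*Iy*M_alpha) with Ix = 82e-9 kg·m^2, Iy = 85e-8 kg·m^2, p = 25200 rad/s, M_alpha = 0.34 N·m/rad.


Sg = Ix^2 * p^2 / (4 * Iy * M_alpha) = (82e-9)^2 * 25200^2 / (4 * 85e-8 * 0.34) = 3.694

3.694


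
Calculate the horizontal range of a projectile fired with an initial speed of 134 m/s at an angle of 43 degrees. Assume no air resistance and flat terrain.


R = v0^2 * sin(2*theta) / g = 134^2 * sin(2*43°) / 9.81 = 1826 m

1826 m


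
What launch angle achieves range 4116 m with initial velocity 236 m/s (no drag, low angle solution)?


sin(2*theta) = R*g/v0^2 = 4116*9.81/236^2 = 0.724971, theta = arcsin(0.724971)/2 = 23.23°

23.23 degrees


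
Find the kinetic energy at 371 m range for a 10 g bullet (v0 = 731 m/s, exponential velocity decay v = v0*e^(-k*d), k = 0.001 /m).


v = v0*exp(-k*d) = 731*exp(-0.001*371) = 504.422 m/s
E = 0.5*m*v^2 = 0.5*0.01*504.422^2 = 1272 J

1272 J


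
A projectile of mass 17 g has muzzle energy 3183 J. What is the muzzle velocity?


v = sqrt(2*E/m) = sqrt(2*3183/0.017) = 611.9 m/s

611.9 m/s


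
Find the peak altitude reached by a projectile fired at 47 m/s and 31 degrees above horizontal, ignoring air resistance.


H = (v0*sin(theta))^2 / (2g) = (47*sin(31°))^2 / (2*9.81) = 29.87 m

29.87 m


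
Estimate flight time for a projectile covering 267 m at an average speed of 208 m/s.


t = d/v = 267/208 = 1.284 s

1.284 s


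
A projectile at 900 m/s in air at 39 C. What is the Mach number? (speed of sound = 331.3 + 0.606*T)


a = 331.3 + 0.606*(39) = 354.934 m/s
M = v/a = 900/354.934 = 2.536

2.536


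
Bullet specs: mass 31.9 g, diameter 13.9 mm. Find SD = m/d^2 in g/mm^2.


SD = m/d^2 = 31.9/13.9^2 = 0.1651 g/mm^2

0.1651 g/mm^2


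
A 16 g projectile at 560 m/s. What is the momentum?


p = m*v = 0.016*560 = 8.96 kg·m/s

8.96 kg·m/s


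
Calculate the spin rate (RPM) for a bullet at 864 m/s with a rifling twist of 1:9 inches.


twist_m = 9*0.0254 = 0.2286 m
spin = v/twist = 864/0.2286 = 3779.528 rev/s
RPM = spin*60 = 3779.528*60 ≈ 226772 RPM

226772 RPM


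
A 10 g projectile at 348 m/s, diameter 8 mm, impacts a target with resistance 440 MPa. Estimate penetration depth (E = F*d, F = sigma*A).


A = pi*(d/2)^2 = pi*(8/2)^2 = 50.2655 mm^2
E = 0.5*m*v^2 = 0.5*0.01*348^2 = 605.52 J
depth = E/(sigma*A) = 605.52 J / (440 MPa * 50.2655 mm^2) = 605.52/(440 * 50.2655) m = 0.0273783 m ≈ 27.38 mm

27.38 mm


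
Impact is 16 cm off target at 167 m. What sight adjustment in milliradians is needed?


1 mrad subtends 1 cm per 10 m of range, so adj = error_cm / (dist_m / 10) = 16 / (167/10) = 0.9581 mrad

0.9581 mrad


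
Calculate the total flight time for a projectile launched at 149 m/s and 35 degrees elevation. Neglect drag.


T = 2*v0*sin(theta)/g = 2*149*sin(35°)/9.81 = 17.42 s

17.42 s


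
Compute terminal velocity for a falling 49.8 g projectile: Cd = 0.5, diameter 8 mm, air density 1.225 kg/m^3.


A = pi*(d/2)^2 = pi*(8/2000)^2 = 5.02655e-05 m^2
vt = sqrt(2mg/(Cd*rho*A)) = sqrt(2*0.0498*9.81/(0.5 * 1.225 * 5.02655e-05)) = 178.1 m/s

178.1 m/s


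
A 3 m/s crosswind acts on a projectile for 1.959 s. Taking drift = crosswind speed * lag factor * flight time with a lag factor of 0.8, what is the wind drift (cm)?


drift = v_wind * lag * t = 3 * 0.8 * 1.959 = 4.7016 m ≈ 470.2 cm

470.2 cm


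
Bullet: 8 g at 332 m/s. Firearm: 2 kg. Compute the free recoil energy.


v_r = m_p*v_p/m_gun = 0.008*332/2 = 1.328 m/s, E_r = 0.5*m_gun*v_r^2 = 0.5*2*1.328^2 = 1.764 J

1.764 J


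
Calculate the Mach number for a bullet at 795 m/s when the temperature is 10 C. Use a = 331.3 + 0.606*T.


a = 331.3 + 0.606*(10) = 337.36 m/s
M = v/a = 795/337.36 = 2.357

2.357


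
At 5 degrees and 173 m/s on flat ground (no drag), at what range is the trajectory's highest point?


R = v0^2*sin(2*theta)/g = 173^2*sin(2*5°)/9.81 = 529.777 m
apex_dist = R/2 = 529.777/2 = 264.9 m

264.9 m


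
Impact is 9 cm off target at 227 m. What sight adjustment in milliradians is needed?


1 mrad subtends 1 cm per 10 m of range, so adj = error_cm / (dist_m / 10) = 9 / (227/10) = 0.3965 mrad

0.3965 mrad


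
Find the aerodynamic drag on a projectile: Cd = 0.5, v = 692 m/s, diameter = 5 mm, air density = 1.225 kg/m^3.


A = pi*(d/2)^2 = pi*(5/2000)^2 = 1.96350e-05 m^2
Fd = 0.5*Cd*rho*A*v^2 = 0.5*0.5*1.225*1.96350e-05*692^2 = 2.88 N

2.88 N


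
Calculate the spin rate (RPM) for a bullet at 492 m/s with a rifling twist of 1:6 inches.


twist_m = 6*0.0254 = 0.1524 m
spin = v/twist = 492/0.1524 = 3228.346 rev/s
RPM = spin*60 = 3228.346*60 ≈ 193701 RPM

193701 RPM


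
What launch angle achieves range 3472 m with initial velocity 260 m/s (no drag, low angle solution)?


sin(2*theta) = R*g/v0^2 = 3472*9.81/260^2 = 0.503851, theta = arcsin(0.503851)/2 = 15.13°

15.13 degrees


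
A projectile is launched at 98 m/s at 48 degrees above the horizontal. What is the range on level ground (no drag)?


R = v0^2 * sin(2*theta) / g = 98^2 * sin(2*48°) / 9.81 = 973.6 m

973.6 m


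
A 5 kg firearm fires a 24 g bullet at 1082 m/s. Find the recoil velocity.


v_recoil = m_p * v_p / m_gun = 0.024 * 1082 / 5 = 5.194 m/s

5.194 m/s


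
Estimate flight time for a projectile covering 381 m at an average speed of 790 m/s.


t = d/v = 381/790 = 0.4823 s

0.4823 s


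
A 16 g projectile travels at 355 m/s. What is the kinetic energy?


E = 0.5*m*v^2 = 0.5*0.016*355^2 = 1008 J

1008 J


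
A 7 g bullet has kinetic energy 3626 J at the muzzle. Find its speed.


v = sqrt(2*E/m) = sqrt(2*3626/0.007) = 1018 m/s

1018 m/s


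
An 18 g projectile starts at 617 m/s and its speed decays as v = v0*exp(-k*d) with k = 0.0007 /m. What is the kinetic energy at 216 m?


v = v0*exp(-k*d) = 617*exp(-0.0007*216) = 530.42 m/s
E = 0.5*m*v^2 = 0.5*0.018*530.42^2 = 2532 J

2532 J


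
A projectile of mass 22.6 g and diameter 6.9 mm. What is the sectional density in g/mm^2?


SD = m/d^2 = 22.6/6.9^2 = 0.4747 g/mm^2

0.4747 g/mm^2


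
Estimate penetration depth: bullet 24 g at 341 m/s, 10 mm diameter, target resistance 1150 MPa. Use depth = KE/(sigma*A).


A = pi*(d/2)^2 = pi*(10/2)^2 = 78.5398 mm^2
E = 0.5*m*v^2 = 0.5*0.024*341^2 = 1395.37 J
depth = E/(sigma*A) = 1395.37 J / (1150 MPa * 78.5398 mm^2) = 1395.37/(1150 * 78.5398) m = 0.0154491 m ≈ 15.45 mm

15.45 mm


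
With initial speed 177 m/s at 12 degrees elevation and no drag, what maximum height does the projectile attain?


H = (v0*sin(theta))^2 / (2g) = (177*sin(12°))^2 / (2*9.81) = 69.02 m

69.02 m


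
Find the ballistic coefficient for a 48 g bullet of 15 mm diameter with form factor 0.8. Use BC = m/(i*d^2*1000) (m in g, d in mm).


BC = m/(i*d^2*1000) = 48/(0.8 * 15^2 * 1000) = 0.0002667

0.0002667


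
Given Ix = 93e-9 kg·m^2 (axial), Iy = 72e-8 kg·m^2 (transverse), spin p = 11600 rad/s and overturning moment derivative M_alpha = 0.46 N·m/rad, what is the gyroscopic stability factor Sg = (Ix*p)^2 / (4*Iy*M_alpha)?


Sg = Ix^2 * p^2 / (4 * Iy * M_alpha) = (93e-9)^2 * 11600^2 / (4 * 72e-8 * 0.46) = 0.8785

0.8785


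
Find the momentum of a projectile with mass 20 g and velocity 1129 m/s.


p = m*v = 0.02*1129 = 22.58 kg·m/s

22.58 kg·m/s


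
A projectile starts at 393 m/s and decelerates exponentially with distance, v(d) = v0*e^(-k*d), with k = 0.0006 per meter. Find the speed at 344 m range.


v = v0*exp(-k*d) = 393*exp(-0.0006*344) = 319.7 m/s

319.7 m/s


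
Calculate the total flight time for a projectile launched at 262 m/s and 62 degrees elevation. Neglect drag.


T = 2*v0*sin(theta)/g = 2*262*sin(62°)/9.81 = 47.16 s

47.16 s


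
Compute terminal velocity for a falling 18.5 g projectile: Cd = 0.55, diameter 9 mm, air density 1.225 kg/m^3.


A = pi*(d/2)^2 = pi*(9/2000)^2 = 6.36173e-05 m^2
vt = sqrt(2mg/(Cd*rho*A)) = sqrt(2*0.0185*9.81/(0.55 * 1.225 * 6.36173e-05)) = 92.02 m/s

92.02 m/s


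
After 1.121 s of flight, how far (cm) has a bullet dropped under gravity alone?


drop = 0.5*g*t^2 = 0.5*9.81*1.121^2 = 6.16382 m ≈ 616.4 cm

616.4 cm


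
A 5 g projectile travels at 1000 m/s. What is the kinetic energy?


E = 0.5*m*v^2 = 0.5*0.005*1000^2 = 2500 J

2500 J


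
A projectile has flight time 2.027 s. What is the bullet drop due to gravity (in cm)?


drop = 0.5*g*t^2 = 0.5*9.81*2.027^2 = 20.1533 m ≈ 2015 cm

2015 cm


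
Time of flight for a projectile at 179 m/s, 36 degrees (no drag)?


T = 2*v0*sin(theta)/g = 2*179*sin(36°)/9.81 = 21.45 s

21.45 s


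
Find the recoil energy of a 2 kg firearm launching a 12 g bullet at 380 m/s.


v_r = m_p*v_p/m_gun = 0.012*380/2 = 2.28 m/s, E_r = 0.5*m_gun*v_r^2 = 0.5*2*2.28^2 = 5.198 J

5.198 J


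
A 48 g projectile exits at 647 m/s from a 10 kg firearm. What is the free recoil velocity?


v_recoil = m_p * v_p / m_gun = 0.048 * 647 / 10 = 3.106 m/s

3.106 m/s


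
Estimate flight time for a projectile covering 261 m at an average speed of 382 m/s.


t = d/v = 261/382 = 0.6832 s

0.6832 s


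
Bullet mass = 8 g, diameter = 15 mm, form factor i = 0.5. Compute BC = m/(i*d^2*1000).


BC = m/(i*d^2*1000) = 8/(0.5 * 15^2 * 1000) = 7.111e-05

7.111e-05


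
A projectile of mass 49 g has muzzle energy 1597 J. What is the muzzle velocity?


v = sqrt(2*E/m) = sqrt(2*1597/0.049) = 255.3 m/s

255.3 m/s


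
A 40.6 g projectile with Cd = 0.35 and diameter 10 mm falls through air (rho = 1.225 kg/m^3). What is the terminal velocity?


A = pi*(d/2)^2 = pi*(10/2000)^2 = 7.85398e-05 m^2
vt = sqrt(2mg/(Cd*rho*A)) = sqrt(2*0.0406*9.81/(0.35 * 1.225 * 7.85398e-05)) = 153.8 m/s

153.8 m/s


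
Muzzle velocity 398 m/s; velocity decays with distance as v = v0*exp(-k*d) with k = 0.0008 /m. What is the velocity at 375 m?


v = v0*exp(-k*d) = 398*exp(-0.0008*375) = 294.8 m/s

294.8 m/s


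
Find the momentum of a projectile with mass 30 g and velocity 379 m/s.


p = m*v = 0.03*379 = 11.37 kg·m/s

11.37 kg·m/s


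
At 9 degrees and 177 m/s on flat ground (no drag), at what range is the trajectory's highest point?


R = v0^2*sin(2*theta)/g = 177^2*sin(2*9°)/9.81 = 986.87 m
apex_dist = R/2 = 986.87/2 = 493.4 m

493.4 m


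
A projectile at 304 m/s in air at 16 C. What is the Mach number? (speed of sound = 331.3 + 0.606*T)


a = 331.3 + 0.606*(16) = 340.996 m/s
M = v/a = 304/340.996 = 0.8915

0.8915


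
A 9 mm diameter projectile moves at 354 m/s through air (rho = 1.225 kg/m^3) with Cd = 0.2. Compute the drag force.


A = pi*(d/2)^2 = pi*(9/2000)^2 = 6.36173e-05 m^2
Fd = 0.5*Cd*rho*A*v^2 = 0.5*0.2*1.225*6.36173e-05*354^2 = 0.9766 N

0.9766 N


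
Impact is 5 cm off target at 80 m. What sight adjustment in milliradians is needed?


1 mrad subtends 1 cm per 10 m of range, so adj = error_cm / (dist_m / 10) = 5 / (80/10) = 0.625 mrad

0.625 mrad


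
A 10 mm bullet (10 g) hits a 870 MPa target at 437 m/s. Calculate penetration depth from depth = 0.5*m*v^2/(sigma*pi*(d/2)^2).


A = pi*(d/2)^2 = pi*(10/2)^2 = 78.5398 mm^2
E = 0.5*m*v^2 = 0.5*0.01*437^2 = 954.845 J
depth = E/(sigma*A) = 954.845 J / (870 MPa * 78.5398 mm^2) = 954.845/(870 * 78.5398) m = 0.0139741 m ≈ 13.97 mm

13.97 mm
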